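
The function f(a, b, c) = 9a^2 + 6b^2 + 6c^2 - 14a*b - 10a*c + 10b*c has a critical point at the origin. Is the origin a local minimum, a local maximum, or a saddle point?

The Hessian at the origin is H = [[18, -14, -10], [-14, 12, 10], [-10, 10, 12]].
Applying the same elementary operations to the rows and columns of H produces a congruent diagonal matrix with entries 18, 10/9, 2.
So there are 3 positive pivots.
H is positive definite, so the origin is a strict local minimum.

local minimum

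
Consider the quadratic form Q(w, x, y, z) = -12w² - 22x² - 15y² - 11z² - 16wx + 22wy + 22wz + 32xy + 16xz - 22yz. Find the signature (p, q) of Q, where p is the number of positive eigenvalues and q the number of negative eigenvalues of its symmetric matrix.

The associated matrix is A = [[-12, -8, 11, 11], [-8, -22, 16, 8], [11, 16, -15, -11], [11, 8, -11, -11]].
Congruent diagonalization of A (simultaneous row and column reduction) yields pivots -12, -50/3, -41/100, -4/41.
So there are 4 negative pivots.

(0, 4)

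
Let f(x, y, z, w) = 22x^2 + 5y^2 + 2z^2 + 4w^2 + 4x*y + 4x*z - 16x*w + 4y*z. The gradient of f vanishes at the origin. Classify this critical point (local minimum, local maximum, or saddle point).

The Hessian at the origin is H = [[44, 4, 4, -16], [4, 10, 4, 0], [4, 4, 4, 0], [-16, 0, 0, 8]].
Applying the same elementary operations to the rows and columns of H produces a congruent diagonal matrix with entries 44, 106/11, 120/53, 8/5.
Counting signs: 4 positive.
H is positive definite, so the origin is a strict local minimum.

local minimum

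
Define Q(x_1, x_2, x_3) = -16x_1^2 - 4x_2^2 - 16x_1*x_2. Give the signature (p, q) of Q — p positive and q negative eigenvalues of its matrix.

The associated matrix is A = [[-16, -8, 0], [-8, -4, 0], [0, 0, 0]].
Symmetric row and column elimination reduces A to a congruent diagonal form with pivots -16, 0, 0.
Counting signs: 1 negative, 2 zero.

(0, 1)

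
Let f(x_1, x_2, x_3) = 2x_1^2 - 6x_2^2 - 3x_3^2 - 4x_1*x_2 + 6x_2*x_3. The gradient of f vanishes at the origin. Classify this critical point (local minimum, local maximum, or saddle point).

saddle point

The Hessian at the origin is H = [[4, -4, 0], [-4, -12, 6], [0, 6, -6]].
Row-reducing H symmetrically gives the diagonal entries 4, -16, -15/4.
That gives 1 positive, 2 negative pivots.
H is indefinite, so the origin is a saddle point.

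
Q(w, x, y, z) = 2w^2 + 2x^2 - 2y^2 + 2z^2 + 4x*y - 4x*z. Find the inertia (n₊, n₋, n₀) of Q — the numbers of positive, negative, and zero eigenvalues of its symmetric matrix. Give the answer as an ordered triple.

(3, 1, 0)

Write A = [[2, 0, 0, 0], [0, 2, 2, -2], [0, 2, -2, 0], [0, -2, 0, 2]].
Congruent diagonalization of A (simultaneous row and column reduction) yields pivots 2, 2, -4, 1.
Counting signs: 3 positive, 1 negative.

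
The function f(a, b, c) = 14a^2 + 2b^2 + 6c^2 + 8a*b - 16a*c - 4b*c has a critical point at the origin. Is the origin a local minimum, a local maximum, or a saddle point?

The Hessian at the origin is H = [[28, 8, -16], [8, 4, -4], [-16, -4, 12]].
An LDLᵀ factorisation of H has diagonal entries 28, 12/7, 8/3.
Counting signs: 3 positive.
H is positive definite, so the origin is a strict local minimum.

local minimum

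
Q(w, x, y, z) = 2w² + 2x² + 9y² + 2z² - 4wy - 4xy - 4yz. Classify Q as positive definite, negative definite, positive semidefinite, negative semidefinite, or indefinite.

The symmetric matrix is A = [[2, 0, -2, 0], [0, 2, -2, 0], [-2, -2, 9, -2], [0, 0, -2, 2]].
An LDLᵀ factorisation of A has diagonal entries 2, 2, 5, 6/5.
So there are 4 positive pivots.
Hence Q is positive definite.

positive definite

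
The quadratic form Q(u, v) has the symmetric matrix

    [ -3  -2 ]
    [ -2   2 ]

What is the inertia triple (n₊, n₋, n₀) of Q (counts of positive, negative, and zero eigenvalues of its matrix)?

Applying the same elementary operations to the rows and columns of A produces a congruent diagonal matrix with entries -3, 10/3.
That gives 1 positive, 1 negative pivots.

(1, 1, 0)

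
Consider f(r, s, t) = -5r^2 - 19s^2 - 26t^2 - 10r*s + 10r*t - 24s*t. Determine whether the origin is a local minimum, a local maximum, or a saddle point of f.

The Hessian at the origin is H = [[-10, -10, 10], [-10, -38, -24], [10, -24, -52]].
An LDLᵀ factorisation of H has diagonal entries -10, -28, -5/7.
Counting signs: 3 negative.
H is negative definite, so the origin is a strict local maximum.

local maximum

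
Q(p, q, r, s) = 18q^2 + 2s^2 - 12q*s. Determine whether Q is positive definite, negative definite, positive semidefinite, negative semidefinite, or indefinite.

positive semidefinite

Write A = [[0, 0, 0, 0], [0, 18, 0, -6], [0, 0, 0, 0], [0, -6, 0, 2]].
Symmetric row and column elimination reduces A to a congruent diagonal form with pivots 0, 18, 0, 0.
That gives 1 positive, 3 zero pivots.
Hence Q is positive semidefinite.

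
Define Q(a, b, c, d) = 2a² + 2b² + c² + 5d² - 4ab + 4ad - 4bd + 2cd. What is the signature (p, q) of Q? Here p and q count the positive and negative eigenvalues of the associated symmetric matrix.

The associated matrix is A = [[2, -2, 0, 2], [-2, 2, 0, -2], [0, 0, 1, 1], [2, -2, 1, 5]].
Row-reducing A symmetrically gives the diagonal entries 2, 0, 1, 2.
Counting signs: 3 positive, 1 zero.

(3, 0)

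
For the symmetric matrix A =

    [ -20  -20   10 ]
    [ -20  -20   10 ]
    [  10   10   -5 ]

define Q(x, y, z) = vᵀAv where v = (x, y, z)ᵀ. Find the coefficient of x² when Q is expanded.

-20

The coefficient of x² is the diagonal entry A[1,1] = -20.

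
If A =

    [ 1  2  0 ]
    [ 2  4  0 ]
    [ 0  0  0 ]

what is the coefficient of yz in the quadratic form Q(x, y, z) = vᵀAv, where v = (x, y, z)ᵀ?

0

The coefficient of yz is A[2,3] + A[3,2] = 2·0 = 0.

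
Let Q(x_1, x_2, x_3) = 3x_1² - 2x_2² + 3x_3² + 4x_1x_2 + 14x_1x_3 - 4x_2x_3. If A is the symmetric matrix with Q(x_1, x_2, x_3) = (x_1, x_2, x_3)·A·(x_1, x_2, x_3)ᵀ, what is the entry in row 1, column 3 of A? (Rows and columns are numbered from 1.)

The coefficient of x_1·x_3 in Q is 14. For a symmetric A this equals A[1,3] + A[3,1] = 2·A[1,3].
So A[1,3] = 14/2 = 7.

7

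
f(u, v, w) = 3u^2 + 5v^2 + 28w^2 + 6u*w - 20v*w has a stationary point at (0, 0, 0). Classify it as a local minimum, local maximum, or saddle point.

The Hessian at the origin is H = [[6, 0, 6], [0, 10, -20], [6, -20, 56]].
Symmetric row and column elimination reduces H to a congruent diagonal form with pivots 6, 10, 10.
So there are 3 positive pivots.
H is positive definite, so the origin is a strict local minimum.

local minimum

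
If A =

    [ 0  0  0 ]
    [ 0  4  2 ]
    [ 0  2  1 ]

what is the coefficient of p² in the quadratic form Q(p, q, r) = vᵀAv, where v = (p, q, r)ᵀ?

The coefficient of p² is the diagonal entry A[1,1] = 0.

0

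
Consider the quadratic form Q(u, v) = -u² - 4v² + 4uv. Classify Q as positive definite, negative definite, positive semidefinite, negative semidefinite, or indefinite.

negative semidefinite

The associated matrix is A = [[-1, 2], [2, -4]].
Applying the same elementary operations to the rows and columns of A produces a congruent diagonal matrix with entries -1, 0.
So there are 1 negative, 1 zero pivots.
Hence Q is negative semidefinite.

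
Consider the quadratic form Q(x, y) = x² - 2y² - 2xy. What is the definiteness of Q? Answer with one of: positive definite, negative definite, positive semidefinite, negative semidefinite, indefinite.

indefinite

Write A = [[1, -1], [-1, -2]].
Applying the same elementary operations to the rows and columns of A produces a congruent diagonal matrix with entries 1, -3.
So there are 1 positive, 1 negative pivots.
Hence Q is indefinite.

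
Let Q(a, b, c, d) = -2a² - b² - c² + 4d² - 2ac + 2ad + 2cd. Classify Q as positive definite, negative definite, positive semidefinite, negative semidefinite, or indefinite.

The symmetric matrix is A = [[-2, 0, -1, 1], [0, -1, 0, 0], [-1, 0, -1, 1], [1, 0, 1, 4]].
Applying the same elementary operations to the rows and columns of A produces a congruent diagonal matrix with entries -2, -1, -1/2, 5.
Counting signs: 1 positive, 3 negative.
Hence Q is indefinite.

indefinite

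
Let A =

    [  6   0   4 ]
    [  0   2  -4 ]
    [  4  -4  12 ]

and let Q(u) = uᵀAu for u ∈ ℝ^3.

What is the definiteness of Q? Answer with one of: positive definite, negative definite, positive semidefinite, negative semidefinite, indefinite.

positive definite

Leading principal minors: Δ_1 = 6, Δ_2 = 12, Δ_3 = 16.
All leading principal minors are positive, so by Sylvester's criterion Q is positive definite.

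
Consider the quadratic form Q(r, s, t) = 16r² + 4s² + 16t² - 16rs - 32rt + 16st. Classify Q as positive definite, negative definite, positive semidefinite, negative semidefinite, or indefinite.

The symmetric matrix is A = [[16, -8, -16], [-8, 4, 8], [-16, 8, 16]].
Symmetric row and column elimination reduces A to a congruent diagonal form with pivots 16, 0, 0.
So there are 1 positive, 2 zero pivots.
Hence Q is positive semidefinite.

positive semidefinite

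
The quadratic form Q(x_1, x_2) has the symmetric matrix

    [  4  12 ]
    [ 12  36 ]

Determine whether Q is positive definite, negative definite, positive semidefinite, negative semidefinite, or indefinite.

For the 2×2 matrix [[4, 12], [12, 36]]: det = 4·36 − (12)² = 0, trace = 40.
det = 0 so one eigenvalue is zero; the form is semidefinite with the sign of the trace.

positive semidefinite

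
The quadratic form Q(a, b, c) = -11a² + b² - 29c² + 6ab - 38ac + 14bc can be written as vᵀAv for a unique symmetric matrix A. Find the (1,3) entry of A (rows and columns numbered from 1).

The coefficient of a·c in Q is -38. For a symmetric A this equals A[1,3] + A[3,1] = 2·A[1,3].
So A[1,3] = -38/2 = -19.

-19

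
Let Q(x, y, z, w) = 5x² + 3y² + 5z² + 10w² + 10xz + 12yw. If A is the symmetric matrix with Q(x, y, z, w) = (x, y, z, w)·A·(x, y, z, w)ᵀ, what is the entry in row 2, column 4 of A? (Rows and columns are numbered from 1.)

The coefficient of y·w in Q is 12. For a symmetric A this equals A[2,4] + A[4,2] = 2·A[2,4].
So A[2,4] = 12/2 = 6.

6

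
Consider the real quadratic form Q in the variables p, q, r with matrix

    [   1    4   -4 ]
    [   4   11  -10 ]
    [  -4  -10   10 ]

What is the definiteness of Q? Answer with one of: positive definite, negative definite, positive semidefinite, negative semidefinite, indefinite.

Row-reducing A symmetrically gives the diagonal entries 1, -5, 6/5.
That gives 2 positive, 1 negative pivots.
Hence Q is indefinite.

indefinite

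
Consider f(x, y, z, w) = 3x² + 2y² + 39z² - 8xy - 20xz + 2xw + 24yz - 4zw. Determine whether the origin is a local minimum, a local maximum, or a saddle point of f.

saddle point

The Hessian at the origin is H = [[6, -8, -20, 2], [-8, 4, 24, 0], [-20, 24, 78, -4], [2, 0, -4, 0]].
Congruent diagonalization of H (simultaneous row and column reduction) yields pivots 6, -20/3, 62/5, 6/31.
Counting signs: 3 positive, 1 negative.
H is indefinite, so the origin is a saddle point.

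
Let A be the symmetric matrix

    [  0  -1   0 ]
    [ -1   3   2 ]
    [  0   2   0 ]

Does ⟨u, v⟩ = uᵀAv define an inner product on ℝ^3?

no

A is congruent to a diagonal matrix with 1 positive, 1 negative and 1 zero entries, so Q is indefinite.
⟨·,·⟩ is an inner product exactly when A is positive definite.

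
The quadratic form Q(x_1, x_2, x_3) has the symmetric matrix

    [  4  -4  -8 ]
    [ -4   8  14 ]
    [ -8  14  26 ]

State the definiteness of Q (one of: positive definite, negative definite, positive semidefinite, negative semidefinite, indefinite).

positive definite

Row-reducing A symmetrically gives the diagonal entries 4, 4, 1.
Counting signs: 3 positive.
Hence Q is positive definite.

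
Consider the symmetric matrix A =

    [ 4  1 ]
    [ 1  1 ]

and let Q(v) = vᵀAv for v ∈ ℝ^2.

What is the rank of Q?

2

Congruent diagonalization of A (simultaneous row and column reduction) yields pivots 4, 3/4.
That gives 2 positive pivots.
The rank is the number of nonzero pivots: 2.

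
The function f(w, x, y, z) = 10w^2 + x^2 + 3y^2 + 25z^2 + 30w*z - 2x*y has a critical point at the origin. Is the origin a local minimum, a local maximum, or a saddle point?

The Hessian at the origin is H = [[20, 0, 0, 30], [0, 2, -2, 0], [0, -2, 6, 0], [30, 0, 0, 50]].
Applying the same elementary operations to the rows and columns of H produces a congruent diagonal matrix with entries 20, 2, 4, 5.
Counting signs: 4 positive.
H is positive definite, so the origin is a strict local minimum.

local minimum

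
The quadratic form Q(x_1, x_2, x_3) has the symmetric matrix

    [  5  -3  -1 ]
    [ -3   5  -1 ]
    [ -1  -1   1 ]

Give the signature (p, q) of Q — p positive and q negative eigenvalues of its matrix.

(2, 0)

Congruent diagonalization of A (simultaneous row and column reduction) yields pivots 5, 16/5, 0.
That gives 2 positive, 1 zero pivots.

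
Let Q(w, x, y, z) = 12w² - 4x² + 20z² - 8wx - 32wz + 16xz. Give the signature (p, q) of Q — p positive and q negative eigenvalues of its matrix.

The associated matrix is A = [[12, -4, 0, -16], [-4, -4, 0, 8], [0, 0, 0, 0], [-16, 8, 0, 20]].
Symmetric row and column elimination reduces A to a congruent diagonal form with pivots 12, -16/3, 0, 0.
Counting signs: 1 positive, 1 negative, 2 zero.

(1, 1)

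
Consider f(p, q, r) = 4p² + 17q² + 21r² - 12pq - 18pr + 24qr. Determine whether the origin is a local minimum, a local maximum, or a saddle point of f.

The Hessian at the origin is H = [[8, -12, -18], [-12, 34, 24], [-18, 24, 42]].
An LDLᵀ factorisation of H has diagonal entries 8, 16, 15/16.
That gives 3 positive pivots.
H is positive definite, so the origin is a strict local minimum.

local minimum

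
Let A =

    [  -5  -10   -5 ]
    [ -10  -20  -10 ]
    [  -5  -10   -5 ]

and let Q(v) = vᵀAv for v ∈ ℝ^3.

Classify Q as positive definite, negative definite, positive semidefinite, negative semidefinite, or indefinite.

negative semidefinite

Row-reducing A symmetrically gives the diagonal entries -5, 0, 0.
That gives 1 negative, 2 zero pivots.
Hence Q is negative semidefinite.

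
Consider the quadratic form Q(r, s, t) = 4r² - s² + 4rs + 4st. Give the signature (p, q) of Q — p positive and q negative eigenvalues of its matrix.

(2, 1)

Write A = [[4, 2, 0], [2, -1, 2], [0, 2, 0]].
Congruent diagonalization of A (simultaneous row and column reduction) yields pivots 4, -2, 2.
So there are 2 positive, 1 negative pivots.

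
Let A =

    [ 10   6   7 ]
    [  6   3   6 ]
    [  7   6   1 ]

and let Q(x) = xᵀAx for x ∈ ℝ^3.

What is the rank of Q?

3

An LDLᵀ factorisation of A has diagonal entries 10, -3/5, 3/2.
Counting signs: 2 positive, 1 negative.
The rank is the number of nonzero pivots: 3.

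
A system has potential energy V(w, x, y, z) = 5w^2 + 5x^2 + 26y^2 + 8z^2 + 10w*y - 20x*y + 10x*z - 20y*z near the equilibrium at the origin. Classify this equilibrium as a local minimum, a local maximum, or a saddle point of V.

The Hessian at the origin is H = [[10, 0, 10, 0], [0, 10, -20, 10], [10, -20, 52, -20], [0, 10, -20, 16]].
Row-reducing H symmetrically gives the diagonal entries 10, 10, 2, 6.
So there are 4 positive pivots.
H is positive definite, so the origin is a strict local minimum.

local minimum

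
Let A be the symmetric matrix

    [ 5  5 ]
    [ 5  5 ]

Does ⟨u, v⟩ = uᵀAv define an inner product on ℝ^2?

For the 2×2 matrix [[5, 5], [5, 5]]: det = 5·5 − (5)² = 0, trace = 10.
det = 0 so one eigenvalue is zero; the form is semidefinite with the sign of the trace.
⟨·,·⟩ is an inner product exactly when A is positive definite.

no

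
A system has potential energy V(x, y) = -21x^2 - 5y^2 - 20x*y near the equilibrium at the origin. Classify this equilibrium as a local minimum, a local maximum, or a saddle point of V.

The Hessian at the origin is H = [[-42, -20], [-20, -10]].
det H = -42·-10 − (-20)² = 20 > 0 and H[1,1] = -42 < 0, so H is negative definite.
Therefore the origin is a local maximum.

local maximum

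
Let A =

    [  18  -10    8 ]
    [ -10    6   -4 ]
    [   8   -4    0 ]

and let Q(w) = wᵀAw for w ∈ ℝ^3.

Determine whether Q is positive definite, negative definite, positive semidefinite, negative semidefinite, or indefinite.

indefinite

Row-reducing A symmetrically gives the diagonal entries 18, 4/9, -4.
So there are 2 positive, 1 negative pivots.
Hence Q is indefinite.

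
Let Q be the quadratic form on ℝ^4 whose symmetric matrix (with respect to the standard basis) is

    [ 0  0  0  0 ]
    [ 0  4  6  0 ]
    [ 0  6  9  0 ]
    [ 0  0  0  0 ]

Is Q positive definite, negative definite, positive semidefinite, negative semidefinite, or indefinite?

Row-reducing A symmetrically gives the diagonal entries 0, 4, 0, 0.
Counting signs: 1 positive, 3 zero.
Hence Q is positive semidefinite.

positive semidefinite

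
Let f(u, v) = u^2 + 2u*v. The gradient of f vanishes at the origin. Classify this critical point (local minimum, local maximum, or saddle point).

The Hessian at the origin is H = [[2, 2], [2, 0]].
det H = 2·0 − (2)² = -4 < 0, so H is indefinite.
Therefore the origin is a saddle point.

saddle point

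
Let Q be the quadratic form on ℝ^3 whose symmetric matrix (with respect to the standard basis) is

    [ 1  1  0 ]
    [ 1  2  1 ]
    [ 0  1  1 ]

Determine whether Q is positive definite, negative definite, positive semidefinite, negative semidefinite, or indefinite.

positive semidefinite

Congruent diagonalization of A (simultaneous row and column reduction) yields pivots 1, 1, 0.
So there are 2 positive, 1 zero pivots.
Hence Q is positive semidefinite.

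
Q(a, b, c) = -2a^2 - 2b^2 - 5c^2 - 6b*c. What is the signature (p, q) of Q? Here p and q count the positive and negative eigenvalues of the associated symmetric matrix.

(0, 3)

The associated matrix is A = [[-2, 0, 0], [0, -2, -3], [0, -3, -5]].
Congruent diagonalization of A (simultaneous row and column reduction) yields pivots -2, -2, -1/2.
Counting signs: 3 negative.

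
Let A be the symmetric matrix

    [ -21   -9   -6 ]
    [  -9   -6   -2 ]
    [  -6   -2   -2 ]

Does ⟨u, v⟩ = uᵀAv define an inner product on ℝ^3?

no

Leading principal minors: Δ_1 = -21, Δ_2 = 45, Δ_3 = -6.
The signs alternate starting with Δ_1 < 0, so by Sylvester's criterion Q is negative definite.
⟨·,·⟩ is an inner product exactly when A is positive definite.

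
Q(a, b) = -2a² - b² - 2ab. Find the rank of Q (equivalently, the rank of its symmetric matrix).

The symmetric matrix is A = [[-2, -1], [-1, -1]].
Congruent diagonalization of A (simultaneous row and column reduction) yields pivots -2, -1/2.
So there are 2 negative pivots.
The rank is the number of nonzero pivots: 2.

2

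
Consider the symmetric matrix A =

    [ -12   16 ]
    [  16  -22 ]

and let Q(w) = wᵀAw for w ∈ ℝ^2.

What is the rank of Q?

2

Applying the same elementary operations to the rows and columns of A produces a congruent diagonal matrix with entries -12, -2/3.
So there are 2 negative pivots.
The rank is the number of nonzero pivots: 2.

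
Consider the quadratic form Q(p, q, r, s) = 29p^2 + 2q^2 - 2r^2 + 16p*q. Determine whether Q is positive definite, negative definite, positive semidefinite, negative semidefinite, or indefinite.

Write A = [[29, 8, 0, 0], [8, 2, 0, 0], [0, 0, -2, 0], [0, 0, 0, 0]].
Congruent diagonalization of A (simultaneous row and column reduction) yields pivots 29, -6/29, -2, 0.
So there are 1 positive, 2 negative, 1 zero pivots.
Hence Q is indefinite.

indefinite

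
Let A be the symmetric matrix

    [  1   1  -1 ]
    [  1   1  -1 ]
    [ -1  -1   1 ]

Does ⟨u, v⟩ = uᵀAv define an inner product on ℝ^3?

Applying the same elementary operations to the rows and columns of A produces a congruent diagonal matrix with entries 1, 0, 0.
Counting signs: 1 positive, 2 zero.
Hence Q is positive semidefinite.
⟨·,·⟩ is an inner product exactly when A is positive definite.

no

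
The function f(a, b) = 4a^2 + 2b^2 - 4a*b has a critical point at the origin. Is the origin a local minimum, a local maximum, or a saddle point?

local minimum

The Hessian at the origin is H = [[8, -4], [-4, 4]].
det H = 8·4 − (-4)² = 16 > 0 and H[1,1] = 8 > 0, so H is positive definite.
Therefore the origin is a local minimum.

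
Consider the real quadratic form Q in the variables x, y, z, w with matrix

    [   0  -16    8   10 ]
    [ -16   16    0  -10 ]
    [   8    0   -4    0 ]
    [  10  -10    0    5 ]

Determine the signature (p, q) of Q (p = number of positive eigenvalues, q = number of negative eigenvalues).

By Sylvester's law of inertia any congruent diagonalization of A has 1 positive, 2 negative and 1 zero entries.

(1, 2)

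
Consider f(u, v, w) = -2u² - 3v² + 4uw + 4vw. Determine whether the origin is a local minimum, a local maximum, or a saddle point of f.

The Hessian at the origin is H = [[-4, 0, 4], [0, -6, 4], [4, 4, 0]].
Applying the same elementary operations to the rows and columns of H produces a congruent diagonal matrix with entries -4, -6, 20/3.
That gives 1 positive, 2 negative pivots.
H is indefinite, so the origin is a saddle point.

saddle point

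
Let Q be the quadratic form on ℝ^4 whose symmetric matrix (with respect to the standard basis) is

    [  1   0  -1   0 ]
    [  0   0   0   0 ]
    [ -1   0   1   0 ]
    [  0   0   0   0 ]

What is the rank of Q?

Row-reducing A symmetrically gives the diagonal entries 1, 0, 0, 0.
Counting signs: 1 positive, 3 zero.
The rank is the number of nonzero pivots: 1.

1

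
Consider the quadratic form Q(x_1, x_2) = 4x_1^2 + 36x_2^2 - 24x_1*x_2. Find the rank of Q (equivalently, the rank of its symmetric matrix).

1

The symmetric matrix is A = [[4, -12], [-12, 36]].
Applying the same elementary operations to the rows and columns of A produces a congruent diagonal matrix with entries 4, 0.
That gives 1 positive, 1 zero pivots.
The rank is the number of nonzero pivots: 1.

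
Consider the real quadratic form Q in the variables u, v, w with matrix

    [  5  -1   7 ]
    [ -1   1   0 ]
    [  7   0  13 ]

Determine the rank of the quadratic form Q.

Applying the same elementary operations to the rows and columns of A produces a congruent diagonal matrix with entries 5, 4/5, 3/4.
Counting signs: 3 positive.
The rank is the number of nonzero pivots: 3.

3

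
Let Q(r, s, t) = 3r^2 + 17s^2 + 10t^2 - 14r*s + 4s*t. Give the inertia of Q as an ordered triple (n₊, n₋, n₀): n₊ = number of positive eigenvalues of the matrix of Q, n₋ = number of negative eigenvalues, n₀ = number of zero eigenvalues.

The symmetric matrix is A = [[3, -7, 0], [-7, 17, 2], [0, 2, 10]].
An LDLᵀ factorisation of A has diagonal entries 3, 2/3, 4.
So there are 3 positive pivots.

(3, 0, 0)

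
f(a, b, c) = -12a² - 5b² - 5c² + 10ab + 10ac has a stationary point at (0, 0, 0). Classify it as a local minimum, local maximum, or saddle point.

The Hessian at the origin is H = [[-24, 10, 10], [10, -10, 0], [10, 0, -10]].
Congruent diagonalization of H (simultaneous row and column reduction) yields pivots -24, -35/6, -20/7.
That gives 3 negative pivots.
H is negative definite, so the origin is a strict local maximum.

local maximum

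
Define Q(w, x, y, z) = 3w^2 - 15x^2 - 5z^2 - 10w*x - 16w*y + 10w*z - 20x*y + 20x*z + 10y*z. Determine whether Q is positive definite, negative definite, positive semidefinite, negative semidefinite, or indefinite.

The associated matrix is A = [[3, -5, -8, 5], [-5, -15, -10, 10], [-8, -10, 0, 5], [5, 10, 5, -5]].
Row-reducing A symmetrically gives the diagonal entries 3, -70/3, 2, 15/14.
That gives 3 positive, 1 negative pivots.
Hence Q is indefinite.

indefinite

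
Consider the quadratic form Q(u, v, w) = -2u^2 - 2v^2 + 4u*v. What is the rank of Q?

1

Write A = [[-2, 2, 0], [2, -2, 0], [0, 0, 0]].
Applying the same elementary operations to the rows and columns of A produces a congruent diagonal matrix with entries -2, 0, 0.
So there are 1 negative, 2 zero pivots.
The rank is the number of nonzero pivots: 1.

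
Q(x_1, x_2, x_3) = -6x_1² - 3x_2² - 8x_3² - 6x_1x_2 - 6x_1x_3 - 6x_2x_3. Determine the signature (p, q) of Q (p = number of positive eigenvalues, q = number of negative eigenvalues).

(0, 3)

The symmetric matrix is A = [[-6, -3, -3], [-3, -3, -3], [-3, -3, -8]].
Applying the same elementary operations to the rows and columns of A produces a congruent diagonal matrix with entries -6, -3/2, -5.
Counting signs: 3 negative.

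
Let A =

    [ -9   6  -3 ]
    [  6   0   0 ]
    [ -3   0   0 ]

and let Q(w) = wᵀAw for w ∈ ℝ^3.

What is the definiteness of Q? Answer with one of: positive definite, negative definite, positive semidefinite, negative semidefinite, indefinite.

indefinite

Applying the same elementary operations to the rows and columns of A produces a congruent diagonal matrix with entries -9, 4, 0.
Counting signs: 1 positive, 1 negative, 1 zero.
Hence Q is indefinite.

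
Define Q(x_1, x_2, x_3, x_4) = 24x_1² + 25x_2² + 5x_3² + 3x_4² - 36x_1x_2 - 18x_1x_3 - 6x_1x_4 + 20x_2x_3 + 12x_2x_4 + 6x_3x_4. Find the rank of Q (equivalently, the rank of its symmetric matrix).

Write A = [[24, -18, -9, -3], [-18, 25, 10, 6], [-9, 10, 5, 3], [-3, 6, 3, 3]].
Applying the same elementary operations to the rows and columns of A produces a congruent diagonal matrix with entries 24, 23/2, 65/92, 6/13.
Counting signs: 4 positive.
The rank is the number of nonzero pivots: 4.

4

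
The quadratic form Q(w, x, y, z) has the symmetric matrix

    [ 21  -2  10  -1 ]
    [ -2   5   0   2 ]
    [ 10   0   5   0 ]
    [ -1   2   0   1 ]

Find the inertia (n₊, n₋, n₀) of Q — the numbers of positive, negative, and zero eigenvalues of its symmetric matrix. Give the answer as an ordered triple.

Congruent diagonalization of A (simultaneous row and column reduction) yields pivots 21, 101/21, 5/101, 0.
Counting signs: 3 positive, 1 zero.

(3, 0, 1)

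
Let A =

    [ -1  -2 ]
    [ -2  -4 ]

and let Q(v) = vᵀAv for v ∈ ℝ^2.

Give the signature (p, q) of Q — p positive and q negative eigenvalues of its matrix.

(0, 1)

Applying the same elementary operations to the rows and columns of A produces a congruent diagonal matrix with entries -1, 0.
Counting signs: 1 negative, 1 zero.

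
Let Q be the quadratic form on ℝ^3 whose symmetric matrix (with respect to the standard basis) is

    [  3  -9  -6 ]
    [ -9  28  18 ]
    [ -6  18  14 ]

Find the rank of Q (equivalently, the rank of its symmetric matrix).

Applying the same elementary operations to the rows and columns of A produces a congruent diagonal matrix with entries 3, 1, 2.
So there are 3 positive pivots.
The rank is the number of nonzero pivots: 3.

3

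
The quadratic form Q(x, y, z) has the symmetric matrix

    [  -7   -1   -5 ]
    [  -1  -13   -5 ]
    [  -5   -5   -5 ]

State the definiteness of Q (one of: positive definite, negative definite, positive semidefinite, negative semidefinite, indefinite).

negative semidefinite

Applying the same elementary operations to the rows and columns of A produces a congruent diagonal matrix with entries -7, -90/7, 0.
So there are 2 negative, 1 zero pivots.
Hence Q is negative semidefinite.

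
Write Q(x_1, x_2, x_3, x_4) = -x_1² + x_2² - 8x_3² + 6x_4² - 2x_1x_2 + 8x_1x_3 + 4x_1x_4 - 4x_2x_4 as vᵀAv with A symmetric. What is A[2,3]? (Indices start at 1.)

0

The coefficient of x_2·x_3 in Q is 0. For a symmetric A this equals A[2,3] + A[3,2] = 2·A[2,3].
So A[2,3] = 0/2 = 0.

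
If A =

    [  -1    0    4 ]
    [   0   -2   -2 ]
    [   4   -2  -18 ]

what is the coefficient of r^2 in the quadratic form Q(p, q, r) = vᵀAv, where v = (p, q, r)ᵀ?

-18

The coefficient of r^2 is the diagonal entry A[3,3] = -18.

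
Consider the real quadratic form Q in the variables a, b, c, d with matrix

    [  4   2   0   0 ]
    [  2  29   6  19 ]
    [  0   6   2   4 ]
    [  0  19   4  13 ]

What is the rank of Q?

Congruent diagonalization of A (simultaneous row and column reduction) yields pivots 4, 28, 5/7, 1/10.
Counting signs: 4 positive.
The rank is the number of nonzero pivots: 4.

4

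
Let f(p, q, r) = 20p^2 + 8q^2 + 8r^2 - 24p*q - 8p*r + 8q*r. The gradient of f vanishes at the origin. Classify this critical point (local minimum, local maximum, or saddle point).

local minimum

The Hessian at the origin is H = [[40, -24, -8], [-24, 16, 8], [-8, 8, 16]].
An LDLᵀ factorisation of H has diagonal entries 40, 8/5, 8.
That gives 3 positive pivots.
H is positive definite, so the origin is a strict local minimum.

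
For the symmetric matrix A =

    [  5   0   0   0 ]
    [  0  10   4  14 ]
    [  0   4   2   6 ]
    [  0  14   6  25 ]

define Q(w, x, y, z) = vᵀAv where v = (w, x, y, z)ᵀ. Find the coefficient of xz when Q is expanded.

28

The coefficient of xz is A[2,4] + A[4,2] = 2·14 = 28.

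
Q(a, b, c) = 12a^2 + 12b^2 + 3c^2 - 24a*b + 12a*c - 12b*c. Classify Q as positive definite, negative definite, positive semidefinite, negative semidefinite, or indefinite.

The associated matrix is A = [[12, -12, 6], [-12, 12, -6], [6, -6, 3]].
Row-reducing A symmetrically gives the diagonal entries 12, 0, 0.
That gives 1 positive, 2 zero pivots.
Hence Q is positive semidefinite.

positive semidefinite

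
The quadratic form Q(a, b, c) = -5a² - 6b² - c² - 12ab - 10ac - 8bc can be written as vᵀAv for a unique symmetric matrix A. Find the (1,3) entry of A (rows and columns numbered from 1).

-5

The coefficient of a·c in Q is -10. For a symmetric A this equals A[1,3] + A[3,1] = 2·A[1,3].
So A[1,3] = -10/2 = -5.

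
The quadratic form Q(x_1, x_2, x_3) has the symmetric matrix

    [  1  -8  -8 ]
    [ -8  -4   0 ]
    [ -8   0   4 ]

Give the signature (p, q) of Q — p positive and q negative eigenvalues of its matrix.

An LDLᵀ factorisation of A has diagonal entries 1, -68, 4/17.
Counting signs: 2 positive, 1 negative.

(2, 1)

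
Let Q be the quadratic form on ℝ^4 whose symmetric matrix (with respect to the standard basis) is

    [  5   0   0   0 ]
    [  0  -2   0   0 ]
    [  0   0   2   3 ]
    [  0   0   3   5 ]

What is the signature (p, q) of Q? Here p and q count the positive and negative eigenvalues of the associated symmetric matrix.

Congruent diagonalization of A (simultaneous row and column reduction) yields pivots 5, -2, 2, 1/2.
So there are 3 positive, 1 negative pivots.

(3, 1)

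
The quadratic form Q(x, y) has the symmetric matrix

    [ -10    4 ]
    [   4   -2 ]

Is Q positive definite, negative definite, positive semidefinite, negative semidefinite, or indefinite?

negative definite

Row-reducing A symmetrically gives the diagonal entries -10, -2/5.
So there are 2 negative pivots.
Hence Q is negative definite.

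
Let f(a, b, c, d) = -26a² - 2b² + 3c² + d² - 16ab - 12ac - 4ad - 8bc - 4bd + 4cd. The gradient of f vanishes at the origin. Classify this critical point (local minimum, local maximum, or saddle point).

saddle point

The Hessian at the origin is H = [[-52, -16, -12, -4], [-16, -4, -8, -4], [-12, -8, 6, 4], [-4, -4, 4, 2]].
Symmetric row and column elimination reduces H to a congruent diagonal form with pivots -52, 12/13, -34/3, -6/17.
That gives 1 positive, 3 negative pivots.
H is indefinite, so the origin is a saddle point.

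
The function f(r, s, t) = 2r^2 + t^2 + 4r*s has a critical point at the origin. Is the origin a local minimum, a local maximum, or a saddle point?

The Hessian at the origin is H = [[4, 4, 0], [4, 0, 0], [0, 0, 2]].
Symmetric row and column elimination reduces H to a congruent diagonal form with pivots 4, -4, 2.
Counting signs: 2 positive, 1 negative.
H is indefinite, so the origin is a saddle point.

saddle point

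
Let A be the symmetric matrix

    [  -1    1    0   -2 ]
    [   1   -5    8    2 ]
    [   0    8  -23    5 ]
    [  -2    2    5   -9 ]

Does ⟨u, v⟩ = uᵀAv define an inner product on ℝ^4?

no

Applying the same elementary operations to the rows and columns of A produces a congruent diagonal matrix with entries -1, -4, -7, -10/7.
So there are 4 negative pivots.
Hence Q is negative definite.
⟨·,·⟩ is an inner product exactly when A is positive definite.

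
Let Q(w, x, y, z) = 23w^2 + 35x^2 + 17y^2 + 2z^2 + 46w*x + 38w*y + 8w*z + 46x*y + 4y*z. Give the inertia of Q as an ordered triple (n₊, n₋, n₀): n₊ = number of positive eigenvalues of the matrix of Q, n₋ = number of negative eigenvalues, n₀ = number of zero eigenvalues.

The associated matrix is A = [[23, 23, 19, 4], [23, 35, 23, 0], [19, 23, 17, 2], [4, 0, 2, 2]].
Congruent diagonalization of A (simultaneous row and column reduction) yields pivots 23, 12, -2/69, 0.
That gives 2 positive, 1 negative, 1 zero pivots.

(2, 1, 1)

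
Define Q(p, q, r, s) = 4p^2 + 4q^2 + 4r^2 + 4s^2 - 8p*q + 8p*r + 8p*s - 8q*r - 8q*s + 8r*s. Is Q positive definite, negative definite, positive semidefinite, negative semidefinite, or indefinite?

The associated matrix is A = [[4, -4, 4, 4], [-4, 4, -4, -4], [4, -4, 4, 4], [4, -4, 4, 4]].
Congruent diagonalization of A (simultaneous row and column reduction) yields pivots 4, 0, 0, 0.
That gives 1 positive, 3 zero pivots.
Hence Q is positive semidefinite.

positive semidefinite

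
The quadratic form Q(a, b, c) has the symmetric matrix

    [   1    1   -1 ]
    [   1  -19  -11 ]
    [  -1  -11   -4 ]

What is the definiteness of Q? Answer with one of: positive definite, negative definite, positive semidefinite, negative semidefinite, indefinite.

indefinite

Row-reducing A symmetrically gives the diagonal entries 1, -20, 0.
So there are 1 positive, 1 negative, 1 zero pivots.
Hence Q is indefinite.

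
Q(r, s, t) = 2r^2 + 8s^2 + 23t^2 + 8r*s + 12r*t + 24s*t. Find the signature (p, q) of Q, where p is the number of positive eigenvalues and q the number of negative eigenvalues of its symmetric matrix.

(2, 0)

Write A = [[2, 4, 6], [4, 8, 12], [6, 12, 23]].
Applying the same elementary operations to the rows and columns of A produces a congruent diagonal matrix with entries 2, 0, 5.
That gives 2 positive, 1 zero pivots.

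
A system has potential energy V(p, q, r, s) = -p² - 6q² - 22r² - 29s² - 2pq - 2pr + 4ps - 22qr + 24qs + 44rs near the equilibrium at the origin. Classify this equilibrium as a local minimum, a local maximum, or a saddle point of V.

The Hessian at the origin is H = [[-2, -2, -2, 4], [-2, -12, -22, 24], [-2, -22, -44, 44], [4, 24, 44, -58]].
Symmetric row and column elimination reduces H to a congruent diagonal form with pivots -2, -10, -2, -10.
That gives 4 negative pivots.
H is negative definite, so the origin is a strict local maximum.

local maximum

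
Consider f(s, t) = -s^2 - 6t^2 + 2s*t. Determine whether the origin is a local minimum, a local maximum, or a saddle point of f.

The Hessian at the origin is H = [[-2, 2], [2, -12]].
det H = -2·-12 − (2)² = 20 > 0 and H[1,1] = -2 < 0, so H is negative definite.
Therefore the origin is a local maximum.

local maximum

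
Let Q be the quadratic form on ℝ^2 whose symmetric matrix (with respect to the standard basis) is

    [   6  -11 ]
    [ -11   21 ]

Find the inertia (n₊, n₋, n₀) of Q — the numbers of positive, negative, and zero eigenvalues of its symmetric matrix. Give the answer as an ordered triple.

(2, 0, 0)

Applying the same elementary operations to the rows and columns of A produces a congruent diagonal matrix with entries 6, 5/6.
That gives 2 positive pivots.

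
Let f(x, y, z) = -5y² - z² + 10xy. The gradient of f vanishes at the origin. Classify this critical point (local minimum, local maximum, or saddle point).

saddle point

The Hessian at the origin is H = [[0, 10, 0], [10, -10, 0], [0, 0, -2]].
H is indefinite, so the origin is a saddle point.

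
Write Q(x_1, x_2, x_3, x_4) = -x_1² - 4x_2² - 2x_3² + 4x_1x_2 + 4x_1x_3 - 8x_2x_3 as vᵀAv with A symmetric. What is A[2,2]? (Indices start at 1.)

The coefficient of x_2² in Q is -4, and that is exactly A[2,2].

-4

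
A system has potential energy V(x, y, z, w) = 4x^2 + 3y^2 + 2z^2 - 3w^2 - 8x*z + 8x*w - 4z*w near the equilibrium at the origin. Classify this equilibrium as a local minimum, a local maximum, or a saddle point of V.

The Hessian at the origin is H = [[8, 0, -8, 8], [0, 6, 0, 0], [-8, 0, 4, -4], [8, 0, -4, -6]].
Symmetric row and column elimination reduces H to a congruent diagonal form with pivots 8, 6, -4, -10.
So there are 2 positive, 2 negative pivots.
H is indefinite, so the origin is a saddle point.

saddle point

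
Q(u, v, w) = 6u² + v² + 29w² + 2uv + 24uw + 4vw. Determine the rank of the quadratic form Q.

3

The associated matrix is A = [[6, 1, 12], [1, 1, 2], [12, 2, 29]].
Symmetric row and column elimination reduces A to a congruent diagonal form with pivots 6, 5/6, 5.
Counting signs: 3 positive.
The rank is the number of nonzero pivots: 3.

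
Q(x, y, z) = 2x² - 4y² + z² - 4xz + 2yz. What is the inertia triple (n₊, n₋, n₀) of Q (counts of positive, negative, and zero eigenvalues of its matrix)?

The symmetric matrix is A = [[2, 0, -2], [0, -4, 1], [-2, 1, 1]].
An LDLᵀ factorisation of A has diagonal entries 2, -4, -3/4.
Counting signs: 1 positive, 2 negative.

(1, 2, 0)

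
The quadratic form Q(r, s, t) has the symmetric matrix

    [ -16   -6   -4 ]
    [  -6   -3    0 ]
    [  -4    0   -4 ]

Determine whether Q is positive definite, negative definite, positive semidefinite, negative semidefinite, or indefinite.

Congruent diagonalization of A (simultaneous row and column reduction) yields pivots -16, -3/4, 0.
Counting signs: 2 negative, 1 zero.
Hence Q is negative semidefinite.

negative semidefinite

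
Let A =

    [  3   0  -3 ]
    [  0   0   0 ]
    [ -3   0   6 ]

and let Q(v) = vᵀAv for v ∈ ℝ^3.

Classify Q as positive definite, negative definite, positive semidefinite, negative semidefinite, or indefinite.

positive semidefinite

Congruent diagonalization of A (simultaneous row and column reduction) yields pivots 3, 0, 3.
Counting signs: 2 positive, 1 zero.
Hence Q is positive semidefinite.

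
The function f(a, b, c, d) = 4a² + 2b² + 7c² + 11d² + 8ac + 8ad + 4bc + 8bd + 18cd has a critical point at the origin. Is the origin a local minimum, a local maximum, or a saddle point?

The Hessian at the origin is H = [[8, 0, 8, 8], [0, 4, 4, 8], [8, 4, 14, 18], [8, 8, 18, 22]].
Congruent diagonalization of H (simultaneous row and column reduction) yields pivots 8, 4, 2, -4.
That gives 3 positive, 1 negative pivots.
H is indefinite, so the origin is a saddle point.

saddle point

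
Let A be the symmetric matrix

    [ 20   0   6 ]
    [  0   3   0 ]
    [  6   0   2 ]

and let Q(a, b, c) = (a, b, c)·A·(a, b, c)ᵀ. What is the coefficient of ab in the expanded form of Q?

0

The coefficient of ab is A[1,2] + A[2,1] = 2·0 = 0.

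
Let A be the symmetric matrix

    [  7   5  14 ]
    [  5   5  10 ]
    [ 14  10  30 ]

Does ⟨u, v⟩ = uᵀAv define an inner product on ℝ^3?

yes

Leading principal minors: Δ_1 = 7, Δ_2 = 10, Δ_3 = 20.
All leading principal minors are positive, so by Sylvester's criterion Q is positive definite.
⟨·,·⟩ is an inner product exactly when A is positive definite.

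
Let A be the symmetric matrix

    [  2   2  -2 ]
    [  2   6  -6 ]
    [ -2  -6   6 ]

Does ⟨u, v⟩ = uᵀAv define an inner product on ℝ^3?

Congruent diagonalization of A (simultaneous row and column reduction) yields pivots 2, 4, 0.
Counting signs: 2 positive, 1 zero.
Hence Q is positive semidefinite.
⟨·,·⟩ is an inner product exactly when A is positive definite.

no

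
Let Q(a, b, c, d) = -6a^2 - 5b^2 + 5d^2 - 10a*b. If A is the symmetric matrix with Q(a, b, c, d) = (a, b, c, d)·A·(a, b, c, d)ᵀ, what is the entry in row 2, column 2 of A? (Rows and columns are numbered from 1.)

The coefficient of b^2 in Q is -5, and that is exactly A[2,2].

-5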